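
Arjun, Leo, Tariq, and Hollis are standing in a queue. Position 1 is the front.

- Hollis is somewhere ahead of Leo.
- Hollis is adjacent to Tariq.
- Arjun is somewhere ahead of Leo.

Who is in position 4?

With clue 1, Hollis is ruled out for position 4.
With clues 1–2, Tariq is ruled out for position 4.
With clues 1–3, Arjun is ruled out for position 4.
So position 4 is Leo.

Leo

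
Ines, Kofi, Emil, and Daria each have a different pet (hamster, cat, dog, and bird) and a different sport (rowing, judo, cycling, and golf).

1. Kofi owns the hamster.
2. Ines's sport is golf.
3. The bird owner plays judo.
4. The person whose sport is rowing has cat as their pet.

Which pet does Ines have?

Clue 1 rules out hamster for Ines's pet.
With clues 1–3, bird is impossible for Ines's pet.
With clues 1–4, cat is impossible for Ines's pet.
That leaves dog.

dog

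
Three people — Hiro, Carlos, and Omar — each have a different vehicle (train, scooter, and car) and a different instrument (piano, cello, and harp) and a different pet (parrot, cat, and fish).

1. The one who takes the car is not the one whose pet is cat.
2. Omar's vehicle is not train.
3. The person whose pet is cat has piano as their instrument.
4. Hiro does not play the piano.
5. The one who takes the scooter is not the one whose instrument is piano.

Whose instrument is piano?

With clues 1–4, Hiro is impossible for the one with instrument piano.
With clues 1–5, Omar is impossible for the one with instrument piano.
That leaves Carlos.

Carlos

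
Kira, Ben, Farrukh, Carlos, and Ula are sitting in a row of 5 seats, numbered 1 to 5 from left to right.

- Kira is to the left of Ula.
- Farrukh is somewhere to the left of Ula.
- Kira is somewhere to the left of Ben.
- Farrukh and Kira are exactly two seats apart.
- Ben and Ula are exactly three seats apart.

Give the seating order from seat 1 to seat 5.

From clue 1: Kira is in {1,2,3,4}.
From clues 1–2: Ula is in {3,4,5}.
From clues 1–3: Kira is in {1,2,3}.
From clues 1–4: Ula is in {4,5}.
From clues 1–5: Kira → seat 1, Ben → seat 2, Farrukh → seat 3, Carlos → seat 4, Ula → seat 5.

Kira, Ben, Farrukh, Carlos, Ula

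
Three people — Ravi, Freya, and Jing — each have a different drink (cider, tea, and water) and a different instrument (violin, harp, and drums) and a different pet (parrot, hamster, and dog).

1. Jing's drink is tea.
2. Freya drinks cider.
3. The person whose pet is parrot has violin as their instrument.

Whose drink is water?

Clue 1 rules out Jing for the one with drink water.
With clues 1–2, Freya is impossible for the one with drink water.
That leaves Ravi.

Ravi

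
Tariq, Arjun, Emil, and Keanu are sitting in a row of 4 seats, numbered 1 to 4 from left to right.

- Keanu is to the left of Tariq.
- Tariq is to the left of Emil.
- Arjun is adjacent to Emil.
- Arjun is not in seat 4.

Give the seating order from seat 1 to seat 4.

Keanu, Tariq, Arjun, Emil

From clue 1: Tariq is in {2,3,4}.
From clues 1–2: Tariq is in {2,3}.
From clues 1–3: Keanu → seat 1, Tariq → seat 2.
From clues 1–4: Arjun → seat 3, Emil → seat 4.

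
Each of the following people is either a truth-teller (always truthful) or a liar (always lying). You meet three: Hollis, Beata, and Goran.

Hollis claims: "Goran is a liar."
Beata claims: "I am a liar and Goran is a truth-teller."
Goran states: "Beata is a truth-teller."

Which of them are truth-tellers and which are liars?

Hollis: truth-teller, Beata: liar, Goran: liar

Consider Hollis. Suppose Hollis is a liar.
Then no assignment of the remaining roles makes every statement match its speaker's type — contradiction.
So Hollis is a truth-teller.
Consider Beata. Suppose Beata is a truth-teller.
Then Beata's own statement would have to be true, but it can't be — contradiction.
So Beata is a liar.
With that fixed, Goran's statement is false, so Goran is a liar.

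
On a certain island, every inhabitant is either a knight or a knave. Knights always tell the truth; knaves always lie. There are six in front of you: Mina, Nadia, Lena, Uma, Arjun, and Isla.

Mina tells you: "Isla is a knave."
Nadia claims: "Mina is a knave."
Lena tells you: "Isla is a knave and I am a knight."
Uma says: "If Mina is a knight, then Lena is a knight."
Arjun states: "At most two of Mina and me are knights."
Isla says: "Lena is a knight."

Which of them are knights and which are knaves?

Regardless of anyone's role, Arjun's statement is true, so Arjun is a knight.
Consider Mina. Suppose Mina is a knave.
Then no assignment of the remaining roles makes every statement match its speaker's type — contradiction.
So Mina is a knight.
With that fixed, Nadia's statement is false, so Nadia is a knave.
Consider Lena. Suppose Lena is a knight.
Then no assignment of the remaining roles makes every statement match its speaker's type — contradiction.
So Lena is a knave.
With that fixed, Uma's statement is false, so Uma is a knave.
With that fixed, Isla's statement is false, so Isla is a knave.

Mina: knight, Nadia: knave, Lena: knave, Uma: knave, Arjun: knight, Isla: knave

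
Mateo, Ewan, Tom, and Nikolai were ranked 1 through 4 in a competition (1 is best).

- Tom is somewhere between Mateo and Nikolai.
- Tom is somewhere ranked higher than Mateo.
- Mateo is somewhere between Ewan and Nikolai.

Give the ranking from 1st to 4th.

Nikolai, Tom, Mateo, Ewan

From clue 1: Tom is in {2,3}.
From clues 1–2: Mateo is in {3,4}.
From clues 1–3: Nikolai → rank 1, Tom → rank 2, Mateo → rank 3, Ewan → rank 4.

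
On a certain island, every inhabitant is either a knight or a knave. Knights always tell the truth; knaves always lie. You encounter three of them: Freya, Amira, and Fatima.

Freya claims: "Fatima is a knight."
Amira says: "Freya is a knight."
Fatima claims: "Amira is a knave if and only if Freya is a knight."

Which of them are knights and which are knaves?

Freya: knave, Amira: knave, Fatima: knave

Consider Freya. Suppose Freya is a knight.
Then no assignment of the remaining roles makes every statement match its speaker's type — contradiction.
So Freya is a knave.
With that fixed, Amira's statement is false, so Amira is a knave.
With that fixed, Fatima's statement is false, so Fatima is a knave.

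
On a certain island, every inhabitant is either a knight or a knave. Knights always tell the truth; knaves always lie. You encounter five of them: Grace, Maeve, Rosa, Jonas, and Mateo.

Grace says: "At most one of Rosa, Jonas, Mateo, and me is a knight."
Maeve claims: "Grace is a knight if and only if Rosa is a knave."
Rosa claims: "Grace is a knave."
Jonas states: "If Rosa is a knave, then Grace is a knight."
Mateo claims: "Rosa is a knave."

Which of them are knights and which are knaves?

Consider Grace. Suppose Grace is a knight.
Then no assignment of the remaining roles makes every statement match its speaker's type — contradiction.
So Grace is a knave.
With that fixed, Rosa's statement is true, so Rosa is a knight.
With that fixed, Jonas's statement is true, so Jonas is a knight.
With that fixed, Mateo's statement is false, so Mateo is a knave.
With that fixed, Maeve's statement is true, so Maeve is a knight.

Grace: knave, Maeve: knight, Rosa: knight, Jonas: knight, Mateo: knave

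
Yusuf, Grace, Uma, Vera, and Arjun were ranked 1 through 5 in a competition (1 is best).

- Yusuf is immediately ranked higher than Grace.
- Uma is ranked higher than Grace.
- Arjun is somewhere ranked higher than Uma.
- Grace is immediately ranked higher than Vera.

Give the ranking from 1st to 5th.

From clue 1: Yusuf is in {1,2,3,4}.
From clues 1–2: Yusuf is in {2,3,4}.
From clues 1–3: Yusuf is in {3,4}.
From clues 1–4: Arjun → rank 1, Uma → rank 2, Yusuf → rank 3, Grace → rank 4, Vera → rank 5.

Arjun, Uma, Yusuf, Grace, Vera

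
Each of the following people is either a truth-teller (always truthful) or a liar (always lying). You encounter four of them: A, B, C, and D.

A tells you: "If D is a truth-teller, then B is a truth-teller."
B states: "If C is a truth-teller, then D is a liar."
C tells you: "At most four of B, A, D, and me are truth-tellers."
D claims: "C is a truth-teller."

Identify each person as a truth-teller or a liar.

A: liar, B: liar, C: truth-teller, D: truth-teller

Regardless of anyone's role, C's statement is true, so C is a truth-teller.
With that fixed, D's statement is true, so D is a truth-teller.
With that fixed, B's statement is false, so B is a liar.
With that fixed, A's statement is false, so A is a liar.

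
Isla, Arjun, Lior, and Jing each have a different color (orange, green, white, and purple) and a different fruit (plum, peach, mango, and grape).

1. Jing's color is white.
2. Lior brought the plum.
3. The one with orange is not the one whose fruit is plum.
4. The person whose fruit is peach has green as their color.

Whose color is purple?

Clue 1 rules out Jing for the one with color purple.
With clues 1–4, Arjun and Isla are impossible for the one with color purple.
That leaves Lior.

Lior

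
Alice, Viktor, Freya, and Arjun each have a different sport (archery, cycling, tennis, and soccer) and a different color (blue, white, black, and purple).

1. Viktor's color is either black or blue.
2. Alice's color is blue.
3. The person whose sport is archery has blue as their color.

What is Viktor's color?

black

Clue 1 rules out purple and white for Viktor's color.
With clues 1–2, blue is impossible for Viktor's color.
That leaves black.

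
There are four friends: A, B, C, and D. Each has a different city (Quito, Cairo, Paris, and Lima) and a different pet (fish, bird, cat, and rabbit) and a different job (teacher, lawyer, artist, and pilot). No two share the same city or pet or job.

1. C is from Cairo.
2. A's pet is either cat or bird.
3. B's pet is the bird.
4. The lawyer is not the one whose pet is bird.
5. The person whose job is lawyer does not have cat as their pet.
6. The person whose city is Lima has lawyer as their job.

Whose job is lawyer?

With clues 1–4, B is impossible for the one with job lawyer.
With clues 1–5, A is impossible for the one with job lawyer.
With clues 1–6, C is impossible for the one with job lawyer.
That leaves D.

D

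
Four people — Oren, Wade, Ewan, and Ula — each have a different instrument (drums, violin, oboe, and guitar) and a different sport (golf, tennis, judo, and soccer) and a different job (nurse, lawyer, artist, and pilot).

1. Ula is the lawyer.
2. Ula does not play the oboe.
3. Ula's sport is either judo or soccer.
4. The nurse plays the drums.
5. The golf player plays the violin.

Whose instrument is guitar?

With clues 1–5, Ewan, Oren, and Wade are impossible for the one with instrument guitar.
That leaves Ula.

Ula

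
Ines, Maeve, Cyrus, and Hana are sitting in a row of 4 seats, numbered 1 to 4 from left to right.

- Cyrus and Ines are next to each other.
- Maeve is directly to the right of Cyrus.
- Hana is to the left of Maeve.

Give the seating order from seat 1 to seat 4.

From clues 1–2: Ines is in {1,2}.
From clues 1–3: Hana → seat 1, Ines → seat 2, Cyrus → seat 3, Maeve → seat 4.

Hana, Ines, Cyrus, Maeve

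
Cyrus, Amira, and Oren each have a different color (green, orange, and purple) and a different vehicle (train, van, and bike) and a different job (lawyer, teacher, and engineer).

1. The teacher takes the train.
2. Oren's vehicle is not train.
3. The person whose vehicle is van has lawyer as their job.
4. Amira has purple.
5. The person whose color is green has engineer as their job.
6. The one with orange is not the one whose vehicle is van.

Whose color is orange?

With clues 1–4, Amira is impossible for the one with color orange.
With clues 1–6, Oren is impossible for the one with color orange.
That leaves Cyrus.

Cyrus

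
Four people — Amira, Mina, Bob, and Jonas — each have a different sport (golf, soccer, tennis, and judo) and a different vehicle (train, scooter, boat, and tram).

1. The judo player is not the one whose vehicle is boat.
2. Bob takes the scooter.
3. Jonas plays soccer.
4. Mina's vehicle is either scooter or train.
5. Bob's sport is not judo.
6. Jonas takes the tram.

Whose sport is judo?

Mina

With clues 1–3, Jonas is impossible for the one with sport judo.
With clues 1–5, Bob is impossible for the one with sport judo.
With clues 1–6, Amira is impossible for the one with sport judo.
That leaves Mina.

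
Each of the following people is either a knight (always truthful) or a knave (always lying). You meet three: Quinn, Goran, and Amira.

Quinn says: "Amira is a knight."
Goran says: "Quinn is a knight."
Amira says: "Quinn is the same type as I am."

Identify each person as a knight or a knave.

Consider Quinn. Suppose Quinn is a knave.
Then whichever role Amira has, Amira's statement has the wrong truth value — contradiction.
So Quinn is a knight.
With that fixed, Goran's statement is true, so Goran is a knight.
Consider Amira. Suppose Amira is a knave.
Then Quinn's statement comes out false, contradicting Quinn being a knight.
So Amira is a knight.

Quinn: knight, Goran: knight, Amira: knight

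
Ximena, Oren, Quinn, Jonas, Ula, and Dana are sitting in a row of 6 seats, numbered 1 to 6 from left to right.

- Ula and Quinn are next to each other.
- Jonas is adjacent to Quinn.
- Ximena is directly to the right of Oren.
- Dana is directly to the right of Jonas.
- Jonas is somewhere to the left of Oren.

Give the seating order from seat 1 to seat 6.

Ula, Quinn, Jonas, Dana, Oren, Ximena

From clues 1–2: Quinn is in {2,3,4,5}.
From clues 1–3: Ximena is in {2,3,5,6}.
From clues 1–4: Ximena is in {2,6}.
From clues 1–5: Ula → seat 1, Quinn → seat 2, Jonas → seat 3, Dana → seat 4, Oren → seat 5, Ximena → seat 6.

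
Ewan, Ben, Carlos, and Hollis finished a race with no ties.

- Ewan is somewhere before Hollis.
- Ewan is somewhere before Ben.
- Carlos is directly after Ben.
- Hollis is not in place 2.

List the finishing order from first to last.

Ewan, Ben, Carlos, Hollis

From clue 1: Ewan is in {1,2,3}.
From clues 1–2: Ewan is in {1,2}.
From clues 1–3: Ewan → place 1.
From clues 1–4: Ben → place 2, Carlos → place 3, Hollis → place 4.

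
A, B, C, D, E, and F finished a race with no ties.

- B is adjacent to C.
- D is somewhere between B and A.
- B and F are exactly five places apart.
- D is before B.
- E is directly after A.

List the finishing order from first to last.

F, A, E, D, C, B

From clues 1–2: D is in {2,3,4,5}.
From clues 1–3: B is in {1,6}.
From clues 1–4: F → place 1, C → place 5, B → place 6.
From clues 1–5: A → place 2, E → place 3, D → place 4.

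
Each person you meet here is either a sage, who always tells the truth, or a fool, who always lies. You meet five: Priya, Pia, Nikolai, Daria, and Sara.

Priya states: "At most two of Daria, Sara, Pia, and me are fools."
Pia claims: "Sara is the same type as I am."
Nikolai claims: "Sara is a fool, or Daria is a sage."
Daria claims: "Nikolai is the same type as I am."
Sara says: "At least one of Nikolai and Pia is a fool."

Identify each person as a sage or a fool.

Consider Priya. Suppose Priya is a fool.
Then no assignment of the remaining roles makes every statement match its speaker's type — contradiction.
So Priya is a sage.
Consider Pia. Suppose Pia is a sage.
Then no assignment of the remaining roles makes every statement match its speaker's type — contradiction.
So Pia is a fool.
With that fixed, Sara's statement is true, so Sara is a sage.
Consider Nikolai. Suppose Nikolai is a fool.
Then whichever role Daria has, Daria's statement has the wrong truth value — contradiction.
So Nikolai is a sage.
Consider Daria. Suppose Daria is a fool.
Then Nikolai's statement comes out false, contradicting Nikolai being a sage.
So Daria is a sage.

Priya: sage, Pia: fool, Nikolai: sage, Daria: sage, Sara: sage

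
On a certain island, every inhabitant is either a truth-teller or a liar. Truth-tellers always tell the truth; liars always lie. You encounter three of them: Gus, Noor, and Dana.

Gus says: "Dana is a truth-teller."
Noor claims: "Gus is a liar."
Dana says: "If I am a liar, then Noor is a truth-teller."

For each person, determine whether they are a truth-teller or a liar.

Gus: truth-teller, Noor: liar, Dana: truth-teller

Consider Gus. Suppose Gus is a liar.
Then no assignment of the remaining roles makes every statement match its speaker's type — contradiction.
So Gus is a truth-teller.
With that fixed, Noor's statement is false, so Noor is a liar.
Consider Dana. Suppose Dana is a liar.
Then Gus's statement comes out false, contradicting Gus being a truth-teller.
So Dana is a truth-teller.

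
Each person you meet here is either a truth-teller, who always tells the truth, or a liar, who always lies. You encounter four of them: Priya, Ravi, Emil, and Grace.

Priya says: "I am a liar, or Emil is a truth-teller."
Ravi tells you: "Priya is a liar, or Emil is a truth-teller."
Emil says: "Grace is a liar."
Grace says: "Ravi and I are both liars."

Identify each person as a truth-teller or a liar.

Priya: truth-teller, Ravi: truth-teller, Emil: truth-teller, Grace: liar

Consider Priya. Suppose Priya is a liar.
Then Priya's own statement would have to be false, but it can't be — contradiction.
So Priya is a truth-teller.
Consider Ravi. Suppose Ravi is a liar.
Then whichever role Grace has, Grace's statement has the wrong truth value — contradiction.
So Ravi is a truth-teller.
With that fixed, Grace's statement is false, so Grace is a liar.
With that fixed, Emil's statement is true, so Emil is a truth-teller.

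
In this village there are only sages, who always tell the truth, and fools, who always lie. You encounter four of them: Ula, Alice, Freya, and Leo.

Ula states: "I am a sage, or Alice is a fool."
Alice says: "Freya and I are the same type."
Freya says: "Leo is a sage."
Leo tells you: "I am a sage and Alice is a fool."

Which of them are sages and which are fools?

Consider Ula. Suppose Ula is a fool.
Then no assignment of the remaining roles makes every statement match its speaker's type — contradiction.
So Ula is a sage.
Consider Alice. Suppose Alice is a sage.
Then no assignment of the remaining roles makes every statement match its speaker's type — contradiction.
So Alice is a fool.
Consider Freya. Suppose Freya is a fool.
Then Alice's statement comes out true, contradicting Alice being a fool.
So Freya is a sage.
Consider Leo. Suppose Leo is a fool.
Then Freya's statement comes out false, contradicting Freya being a sage.
So Leo is a sage.

Ula: sage, Alice: fool, Freya: sage, Leo: sage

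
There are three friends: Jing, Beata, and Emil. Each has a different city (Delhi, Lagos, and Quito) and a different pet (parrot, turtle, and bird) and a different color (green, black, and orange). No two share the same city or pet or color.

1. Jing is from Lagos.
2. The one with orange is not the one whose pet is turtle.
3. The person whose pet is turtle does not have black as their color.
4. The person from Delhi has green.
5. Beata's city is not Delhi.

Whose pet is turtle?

With clues 1–4, Jing is impossible for the one with pet turtle.
With clues 1–5, Beata is impossible for the one with pet turtle.
That leaves Emil.

Emil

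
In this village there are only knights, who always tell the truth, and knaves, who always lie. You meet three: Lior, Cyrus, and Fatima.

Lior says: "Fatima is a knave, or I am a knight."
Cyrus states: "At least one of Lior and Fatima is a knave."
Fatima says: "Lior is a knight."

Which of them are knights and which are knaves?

Lior: knight, Cyrus: knave, Fatima: knight

Consider Lior. Suppose Lior is a knave.
Then no assignment of the remaining roles makes every statement match its speaker's type — contradiction.
So Lior is a knight.
With that fixed, Fatima's statement is true, so Fatima is a knight.
With that fixed, Cyrus's statement is false, so Cyrus is a knave.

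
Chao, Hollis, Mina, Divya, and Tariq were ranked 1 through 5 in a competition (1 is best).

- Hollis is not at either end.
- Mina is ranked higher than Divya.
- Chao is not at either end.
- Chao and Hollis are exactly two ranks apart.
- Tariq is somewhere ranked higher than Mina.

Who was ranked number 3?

Mina

With clues 1–4, Chao and Hollis are ruled out for rank 3.
With clues 1–5, Divya and Tariq are ruled out for rank 3.
So rank 3 is Mina.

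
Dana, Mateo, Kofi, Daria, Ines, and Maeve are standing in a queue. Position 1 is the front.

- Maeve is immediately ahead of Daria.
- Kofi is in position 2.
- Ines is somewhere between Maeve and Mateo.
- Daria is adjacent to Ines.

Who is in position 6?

Mateo

With clue 1, Maeve is ruled out for position 6.
With clues 1–2, Kofi is ruled out for position 6.
With clues 1–3, Ines is ruled out for position 6.
With clues 1–4, Dana and Daria are ruled out for position 6.
So position 6 is Mateo.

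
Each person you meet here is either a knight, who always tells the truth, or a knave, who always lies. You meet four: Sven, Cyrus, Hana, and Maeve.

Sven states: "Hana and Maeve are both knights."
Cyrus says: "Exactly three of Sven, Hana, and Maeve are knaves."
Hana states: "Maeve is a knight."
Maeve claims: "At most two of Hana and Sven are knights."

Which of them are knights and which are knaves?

Regardless of anyone's role, Maeve's statement is true, so Maeve is a knight.
With that fixed, Cyrus's statement is false, so Cyrus is a knave.
With that fixed, Hana's statement is true, so Hana is a knight.
With that fixed, Sven's statement is true, so Sven is a knight.

Sven: knight, Cyrus: knave, Hana: knight, Maeve: knight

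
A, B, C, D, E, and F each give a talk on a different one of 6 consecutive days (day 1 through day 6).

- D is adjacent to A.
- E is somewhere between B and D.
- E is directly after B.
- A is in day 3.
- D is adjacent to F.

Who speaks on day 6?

C

With clues 1–2, E is ruled out for day 6.
With clues 1–3, B is ruled out for day 6.
With clues 1–4, A and D are ruled out for day 6.
With clues 1–5, F is ruled out for day 6.
So day 6 is C.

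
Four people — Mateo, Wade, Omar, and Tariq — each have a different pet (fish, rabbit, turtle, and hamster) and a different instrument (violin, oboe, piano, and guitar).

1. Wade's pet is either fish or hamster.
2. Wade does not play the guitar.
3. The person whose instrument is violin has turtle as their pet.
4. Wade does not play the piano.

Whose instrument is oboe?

With clues 1–4, Mateo, Omar, and Tariq are impossible for the one with instrument oboe.
That leaves Wade.

Wade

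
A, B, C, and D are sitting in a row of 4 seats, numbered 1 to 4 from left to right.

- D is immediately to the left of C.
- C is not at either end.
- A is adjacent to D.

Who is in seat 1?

A

With clue 1, C is ruled out for seat 1.
With clues 1–3, B and D are ruled out for seat 1.
So seat 1 is A.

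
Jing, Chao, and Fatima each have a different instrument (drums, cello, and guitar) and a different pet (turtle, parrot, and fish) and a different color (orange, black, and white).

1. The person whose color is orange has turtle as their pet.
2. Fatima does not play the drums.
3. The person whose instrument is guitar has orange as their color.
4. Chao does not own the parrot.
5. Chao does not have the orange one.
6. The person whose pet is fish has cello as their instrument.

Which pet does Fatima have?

turtle

With clues 1–5, fish is impossible for Fatima's pet.
With clues 1–6, parrot is impossible for Fatima's pet.
That leaves turtle.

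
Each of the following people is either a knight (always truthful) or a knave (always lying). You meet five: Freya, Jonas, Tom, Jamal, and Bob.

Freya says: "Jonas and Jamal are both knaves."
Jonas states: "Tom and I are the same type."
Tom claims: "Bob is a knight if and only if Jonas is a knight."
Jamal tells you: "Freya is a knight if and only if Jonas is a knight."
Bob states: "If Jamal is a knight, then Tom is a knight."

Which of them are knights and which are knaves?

Consider Freya. Suppose Freya is a knight.
Then no assignment of the remaining roles makes every statement match its speaker's type — contradiction.
So Freya is a knave.
Consider Jonas. Suppose Jonas is a knave.
Then no assignment of the remaining roles makes every statement match its speaker's type — contradiction.
So Jonas is a knight.
With that fixed, Jamal's statement is false, so Jamal is a knave.
With that fixed, Bob's statement is true, so Bob is a knight.
With that fixed, Tom's statement is true, so Tom is a knight.

Freya: knave, Jonas: knight, Tom: knight, Jamal: knave, Bob: knight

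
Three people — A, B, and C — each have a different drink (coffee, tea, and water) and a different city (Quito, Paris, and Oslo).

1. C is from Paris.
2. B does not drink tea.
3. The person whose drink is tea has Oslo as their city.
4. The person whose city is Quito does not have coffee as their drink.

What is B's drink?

With clues 1–2, tea is impossible for B's drink.
With clues 1–4, coffee is impossible for B's drink.
That leaves water.

water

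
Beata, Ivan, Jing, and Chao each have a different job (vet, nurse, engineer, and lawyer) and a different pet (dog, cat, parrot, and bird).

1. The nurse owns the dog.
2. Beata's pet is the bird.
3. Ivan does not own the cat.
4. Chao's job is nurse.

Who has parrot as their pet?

With clues 1–2, Beata is impossible for the one with pet parrot.
With clues 1–4, Chao and Jing are impossible for the one with pet parrot.
That leaves Ivan.

Ivan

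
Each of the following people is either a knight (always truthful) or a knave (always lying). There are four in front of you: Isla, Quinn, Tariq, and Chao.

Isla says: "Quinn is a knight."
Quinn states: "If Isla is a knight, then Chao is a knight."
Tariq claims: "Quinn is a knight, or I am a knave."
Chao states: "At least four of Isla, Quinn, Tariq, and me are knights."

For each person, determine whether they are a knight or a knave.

Consider Isla. Suppose Isla is a knave.
Then no assignment of the remaining roles makes every statement match its speaker's type — contradiction.
So Isla is a knight.
Consider Quinn. Suppose Quinn is a knave.
Then Isla's statement comes out false, contradicting Isla being a knight.
So Quinn is a knight.
With that fixed, Tariq's statement is true, so Tariq is a knight.
Consider Chao. Suppose Chao is a knave.
Then Quinn's statement comes out false, contradicting Quinn being a knight.
So Chao is a knight.

Isla: knight, Quinn: knight, Tariq: knight, Chao: knight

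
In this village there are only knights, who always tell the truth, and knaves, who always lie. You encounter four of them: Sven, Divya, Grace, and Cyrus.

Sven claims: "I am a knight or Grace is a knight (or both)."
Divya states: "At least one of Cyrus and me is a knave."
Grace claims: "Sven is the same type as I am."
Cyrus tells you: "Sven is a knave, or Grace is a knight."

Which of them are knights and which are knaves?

Consider Sven. Suppose Sven is a knave.
Then whichever role Grace has, Grace's statement has the wrong truth value — contradiction.
So Sven is a knight.
Consider Divya. Suppose Divya is a knave.
Then Divya's own statement would have to be false, but it can't be — contradiction.
So Divya is a knight.
Consider Grace. Suppose Grace is a knight.
Then no assignment of the remaining roles makes every statement match its speaker's type — contradiction.
So Grace is a knave.
With that fixed, Cyrus's statement is false, so Cyrus is a knave.

Sven: knight, Divya: knight, Grace: knave, Cyrus: knave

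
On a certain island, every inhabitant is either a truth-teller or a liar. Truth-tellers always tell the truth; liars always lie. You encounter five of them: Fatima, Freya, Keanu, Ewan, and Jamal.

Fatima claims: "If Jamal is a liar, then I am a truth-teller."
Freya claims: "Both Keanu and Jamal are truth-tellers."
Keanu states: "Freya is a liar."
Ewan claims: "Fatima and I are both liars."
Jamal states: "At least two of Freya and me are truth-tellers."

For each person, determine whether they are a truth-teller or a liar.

Fatima: truth-teller, Freya: liar, Keanu: truth-teller, Ewan: liar, Jamal: liar

Consider Fatima. Suppose Fatima is a liar.
Then whichever role Ewan has, Ewan's statement has the wrong truth value — contradiction.
So Fatima is a truth-teller.
With that fixed, Ewan's statement is false, so Ewan is a liar.
Consider Freya. Suppose Freya is a truth-teller.
Then no assignment of the remaining roles makes every statement match its speaker's type — contradiction.
So Freya is a liar.
With that fixed, Keanu's statement is true, so Keanu is a truth-teller.
With that fixed, Jamal's statement is false, so Jamal is a liar.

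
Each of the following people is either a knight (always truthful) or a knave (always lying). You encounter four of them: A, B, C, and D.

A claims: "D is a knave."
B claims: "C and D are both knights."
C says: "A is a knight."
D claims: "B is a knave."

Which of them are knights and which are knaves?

A: knave, B: knave, C: knave, D: knight

Consider A. Suppose A is a knight.
Then no assignment of the remaining roles makes every statement match its speaker's type — contradiction.
So A is a knave.
With that fixed, C's statement is false, so C is a knave.
With that fixed, B's statement is false, so B is a knave.
With that fixed, D's statement is true, so D is a knight.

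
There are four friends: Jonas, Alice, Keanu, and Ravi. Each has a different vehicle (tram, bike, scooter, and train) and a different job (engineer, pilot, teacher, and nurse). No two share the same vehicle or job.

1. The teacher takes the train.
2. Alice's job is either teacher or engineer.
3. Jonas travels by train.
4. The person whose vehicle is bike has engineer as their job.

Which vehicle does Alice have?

With clues 1–3, train is impossible for Alice's vehicle.
With clues 1–4, scooter and tram are impossible for Alice's vehicle.
That leaves bike.

bike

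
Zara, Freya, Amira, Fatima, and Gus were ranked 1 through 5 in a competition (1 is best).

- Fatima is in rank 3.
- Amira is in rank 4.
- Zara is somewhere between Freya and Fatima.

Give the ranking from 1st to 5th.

Freya, Zara, Fatima, Amira, Gus

From clue 1: Fatima → rank 3.
From clues 1–2: Amira → rank 4.
From clues 1–3: Freya → rank 1, Zara → rank 2, Gus → rank 5.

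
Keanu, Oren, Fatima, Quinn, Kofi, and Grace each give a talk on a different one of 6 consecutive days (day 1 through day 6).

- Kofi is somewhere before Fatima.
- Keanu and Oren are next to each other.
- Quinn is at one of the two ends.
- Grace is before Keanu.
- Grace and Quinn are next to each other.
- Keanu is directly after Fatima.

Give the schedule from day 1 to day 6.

From clue 1: Fatima is in {2,3,4,5,6}.
From clues 1–3: Quinn is in {1,6}.
From clues 1–5: Quinn → day 1, Grace → day 2.
From clues 1–6: Kofi → day 3, Fatima → day 4, Keanu → day 5, Oren → day 6.

Quinn, Grace, Kofi, Fatima, Keanu, Oren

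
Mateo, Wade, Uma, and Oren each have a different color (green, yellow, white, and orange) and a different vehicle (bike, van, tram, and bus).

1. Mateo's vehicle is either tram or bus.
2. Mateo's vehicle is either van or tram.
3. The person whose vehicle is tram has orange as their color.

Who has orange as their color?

Mateo

With clues 1–3, Oren, Uma, and Wade are impossible for the one with color orange.
That leaves Mateo.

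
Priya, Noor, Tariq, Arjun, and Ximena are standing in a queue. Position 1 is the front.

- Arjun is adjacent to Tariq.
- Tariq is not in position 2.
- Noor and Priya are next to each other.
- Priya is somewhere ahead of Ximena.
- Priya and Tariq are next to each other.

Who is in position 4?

Arjun

With clues 1–3, Ximena is ruled out for position 4.
With clues 1–5, Noor, Priya, and Tariq are ruled out for position 4.
So position 4 is Arjun.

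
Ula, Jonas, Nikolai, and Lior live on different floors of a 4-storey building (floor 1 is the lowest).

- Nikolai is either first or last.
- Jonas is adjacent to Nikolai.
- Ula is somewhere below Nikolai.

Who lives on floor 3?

With clue 1, Nikolai is ruled out for floor 3.
With clues 1–3, Lior and Ula are ruled out for floor 3.
So floor 3 is Jonas.

Jonas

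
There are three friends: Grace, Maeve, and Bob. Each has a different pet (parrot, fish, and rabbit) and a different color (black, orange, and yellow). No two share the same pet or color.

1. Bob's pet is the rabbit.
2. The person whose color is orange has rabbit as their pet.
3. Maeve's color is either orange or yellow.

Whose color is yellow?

With clues 1–2, Bob is impossible for the one with color yellow.
With clues 1–3, Grace is impossible for the one with color yellow.
That leaves Maeve.

Maeve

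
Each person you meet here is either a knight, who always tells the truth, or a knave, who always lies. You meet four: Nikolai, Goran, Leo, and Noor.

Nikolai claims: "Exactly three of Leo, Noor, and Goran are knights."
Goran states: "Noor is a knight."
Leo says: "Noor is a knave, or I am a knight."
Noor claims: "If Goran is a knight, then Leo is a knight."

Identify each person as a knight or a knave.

Consider Nikolai. Suppose Nikolai is a knave.
Then no assignment of the remaining roles makes every statement match its speaker's type — contradiction.
So Nikolai is a knight.
Consider Goran. Suppose Goran is a knave.
Then Nikolai's statement comes out false, contradicting Nikolai being a knight.
So Goran is a knight.
Consider Leo. Suppose Leo is a knave.
Then Nikolai's statement comes out false, contradicting Nikolai being a knight.
So Leo is a knight.
With that fixed, Noor's statement is true, so Noor is a knight.

Nikolai: knight, Goran: knight, Leo: knight, Noor: knight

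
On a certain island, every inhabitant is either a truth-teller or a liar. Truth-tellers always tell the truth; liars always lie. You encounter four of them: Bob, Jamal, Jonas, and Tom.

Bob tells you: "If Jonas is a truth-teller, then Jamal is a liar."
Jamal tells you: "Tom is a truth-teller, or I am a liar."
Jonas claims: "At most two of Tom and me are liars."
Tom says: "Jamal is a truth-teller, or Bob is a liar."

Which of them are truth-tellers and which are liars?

Regardless of anyone's role, Jonas's statement is true, so Jonas is a truth-teller.
Consider Bob. Suppose Bob is a truth-teller.
Then no assignment of the remaining roles makes every statement match its speaker's type — contradiction.
So Bob is a liar.
With that fixed, Tom's statement is true, so Tom is a truth-teller.
With that fixed, Jamal's statement is true, so Jamal is a truth-teller.

Bob: liar, Jamal: truth-teller, Jonas: truth-teller, Tom: truth-teller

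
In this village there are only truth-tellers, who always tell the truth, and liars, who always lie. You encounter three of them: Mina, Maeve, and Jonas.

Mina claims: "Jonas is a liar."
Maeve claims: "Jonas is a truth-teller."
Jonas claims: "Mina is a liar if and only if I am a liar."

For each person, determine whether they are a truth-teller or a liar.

Mina: truth-teller, Maeve: liar, Jonas: liar

Consider Mina. Suppose Mina is a liar.
Then whichever role Jonas has, Jonas's statement has the wrong truth value — contradiction.
So Mina is a truth-teller.
Consider Maeve. Suppose Maeve is a truth-teller.
Then no assignment of the remaining roles makes every statement match its speaker's type — contradiction.
So Maeve is a liar.
Consider Jonas. Suppose Jonas is a truth-teller.
Then Mina's statement comes out false, contradicting Mina being a truth-teller.
So Jonas is a liar.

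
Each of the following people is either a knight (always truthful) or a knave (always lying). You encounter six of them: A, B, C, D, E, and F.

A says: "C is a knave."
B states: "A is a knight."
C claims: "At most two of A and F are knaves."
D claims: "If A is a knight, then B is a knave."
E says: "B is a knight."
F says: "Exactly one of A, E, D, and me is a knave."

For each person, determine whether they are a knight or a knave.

A: knave, B: knave, C: knight, D: knight, E: knave, F: knave

Regardless of anyone's role, C's statement is true, so C is a knight.
With that fixed, A's statement is false, so A is a knave.
With that fixed, B's statement is false, so B is a knave.
With that fixed, D's statement is true, so D is a knight.
With that fixed, E's statement is false, so E is a knave.
With that fixed, F's statement is false, so F is a knave.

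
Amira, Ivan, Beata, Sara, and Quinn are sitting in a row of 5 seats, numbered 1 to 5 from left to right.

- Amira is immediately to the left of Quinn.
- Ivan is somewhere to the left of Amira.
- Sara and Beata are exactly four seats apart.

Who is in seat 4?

Quinn

With clues 1–2, Ivan is ruled out for seat 4.
With clues 1–3, Amira, Beata, and Sara are ruled out for seat 4.
So seat 4 is Quinn.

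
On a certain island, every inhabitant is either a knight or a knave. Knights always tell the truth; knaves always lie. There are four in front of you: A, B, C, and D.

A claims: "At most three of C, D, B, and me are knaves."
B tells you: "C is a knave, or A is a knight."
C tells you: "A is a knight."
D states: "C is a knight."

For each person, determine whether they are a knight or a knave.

A: knight, B: knight, C: knight, D: knight

Consider A. Suppose A is a knave.
Then no assignment of the remaining roles makes every statement match its speaker's type — contradiction.
So A is a knight.
With that fixed, B's statement is true, so B is a knight.
With that fixed, C's statement is true, so C is a knight.
With that fixed, D's statement is true, so D is a knight.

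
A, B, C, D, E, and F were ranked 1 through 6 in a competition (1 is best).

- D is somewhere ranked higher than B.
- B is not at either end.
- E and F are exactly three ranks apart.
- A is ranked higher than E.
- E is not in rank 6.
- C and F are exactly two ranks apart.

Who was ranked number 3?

With clues 1–4, C is ruled out for rank 3.
With clues 1–5, F is ruled out for rank 3.
With clues 1–6, A, B, and D are ruled out for rank 3.
So rank 3 is E.

E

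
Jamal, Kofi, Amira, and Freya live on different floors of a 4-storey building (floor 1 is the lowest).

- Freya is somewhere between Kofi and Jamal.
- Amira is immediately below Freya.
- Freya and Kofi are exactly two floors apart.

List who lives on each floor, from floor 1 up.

From clue 1: Freya is in {2,3}.
From clues 1–2: Amira → floor 2, Freya → floor 3.
From clues 1–3: Kofi → floor 1, Jamal → floor 4.

Kofi, Amira, Freya, Jamal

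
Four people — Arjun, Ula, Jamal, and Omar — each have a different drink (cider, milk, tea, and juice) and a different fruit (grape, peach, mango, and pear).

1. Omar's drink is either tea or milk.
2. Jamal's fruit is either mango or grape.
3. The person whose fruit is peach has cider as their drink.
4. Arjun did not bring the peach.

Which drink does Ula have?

cider

With clues 1–4, juice, milk, and tea are impossible for Ula's drink.
That leaves cider.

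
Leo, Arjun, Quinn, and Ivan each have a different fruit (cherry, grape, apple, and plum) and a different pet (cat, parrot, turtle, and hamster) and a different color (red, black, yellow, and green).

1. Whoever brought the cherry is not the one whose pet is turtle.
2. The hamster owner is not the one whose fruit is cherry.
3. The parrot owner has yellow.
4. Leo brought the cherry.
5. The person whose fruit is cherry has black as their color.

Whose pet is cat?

Leo

With clues 1–5, Arjun, Ivan, and Quinn are impossible for the one with pet cat.
That leaves Leo.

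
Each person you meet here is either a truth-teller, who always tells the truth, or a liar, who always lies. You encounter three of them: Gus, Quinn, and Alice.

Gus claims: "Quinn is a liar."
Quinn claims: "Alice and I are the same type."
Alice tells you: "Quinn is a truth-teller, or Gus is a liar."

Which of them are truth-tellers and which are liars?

Consider Gus. Suppose Gus is a truth-teller.
Then no assignment of the remaining roles makes every statement match its speaker's type — contradiction.
So Gus is a liar.
With that fixed, Alice's statement is true, so Alice is a truth-teller.
Consider Quinn. Suppose Quinn is a liar.
Then Gus's statement comes out true, contradicting Gus being a liar.
So Quinn is a truth-teller.

Gus: liar, Quinn: truth-teller, Alice: truth-teller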